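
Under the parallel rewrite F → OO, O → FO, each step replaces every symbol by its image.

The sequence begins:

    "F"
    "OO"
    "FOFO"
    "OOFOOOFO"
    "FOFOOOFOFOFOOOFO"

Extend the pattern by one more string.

OOFOOOFOFOFOOOFOOOFOOOFOFOFOOOFO

Applying the rule to each of the 16 symbols of FOFOOOFOFOFOOOFO gives the pieces OO FO OO FO FO FO OO FO OO FO OO FO FO FO OO FO, which concatenate to the answer.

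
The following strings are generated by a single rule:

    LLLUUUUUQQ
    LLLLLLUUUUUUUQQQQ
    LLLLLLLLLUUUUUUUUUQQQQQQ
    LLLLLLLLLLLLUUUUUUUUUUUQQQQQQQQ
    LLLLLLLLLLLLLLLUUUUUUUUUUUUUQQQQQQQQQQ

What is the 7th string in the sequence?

The n-th term is 3n L's then 2n+3 U's then 2n Q's (n = 1, 2, …).
Setting n = 7 gives 21, 17, 14 characters in each block.

LLLLLLLLLLLLLLLLLLLLLUUUUUUUUUUUUUUUUUQQQQQQQQQQQQQQ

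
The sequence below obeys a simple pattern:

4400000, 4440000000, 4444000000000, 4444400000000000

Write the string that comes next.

4444440000000000000

The n-th term is n 4's then 2n+1 0's, where the shown terms are n = 2, 3, 4, 5.
For the next term, n = 6, so the run lengths are 6, 13.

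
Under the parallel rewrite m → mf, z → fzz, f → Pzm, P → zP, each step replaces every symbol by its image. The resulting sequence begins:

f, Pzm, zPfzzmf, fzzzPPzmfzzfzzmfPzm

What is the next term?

Replace each of the 19 characters of fzzzPPzmfzzfzzmfPzm in place — Pzm fzz fzz fzz zP zP fzz mf Pzm fzz fzz Pzm fzz fzz mf Pzm zP fzz mf — and concatenate.

PzmfzzfzzfzzzPzPfzzmfPzmfzzfzzPzmfzzfzzmfPzmzPfzzmf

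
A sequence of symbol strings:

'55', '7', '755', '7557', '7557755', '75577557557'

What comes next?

Each term (from the third on) is the previous term followed by the one before it: term 3 = 7·55 = 755.
So term 7 is 75577557557·7557755.

755775575577557755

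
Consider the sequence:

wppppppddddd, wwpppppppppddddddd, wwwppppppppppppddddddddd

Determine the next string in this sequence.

wwwwpppppppppppppppddddddddddd

Reading off run lengths: w runs 1, 2, 3; p runs 6, 9, 12; d runs 5, 7, 9 — each is linear in n, where the shown terms are n = 2, 3, 4.
For the next term, n = 5, so the run lengths are 4, 15, 11.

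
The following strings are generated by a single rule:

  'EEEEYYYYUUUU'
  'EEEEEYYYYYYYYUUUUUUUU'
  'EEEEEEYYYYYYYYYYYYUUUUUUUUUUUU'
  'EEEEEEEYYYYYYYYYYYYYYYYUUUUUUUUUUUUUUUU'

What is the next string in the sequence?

EEEEEEEEYYYYYYYYYYYYYYYYYYYYUUUUUUUUUUUUUUUUUUUU

Each string has the form E^{n+3} Y^{4n} U^{4n} (n = 1, 2, …).
Setting n = 5 gives 8, 20, 20 characters in each block.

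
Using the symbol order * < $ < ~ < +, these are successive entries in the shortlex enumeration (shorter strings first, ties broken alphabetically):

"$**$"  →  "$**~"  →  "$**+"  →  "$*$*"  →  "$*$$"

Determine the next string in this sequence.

Find the rightmost character of $*$$ below +, bump it to the next letter, and reset everything to its right to *.

$*$~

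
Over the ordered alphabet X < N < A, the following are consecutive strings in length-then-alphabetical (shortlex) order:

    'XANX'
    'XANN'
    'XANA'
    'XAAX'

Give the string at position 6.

Continuing the enumeration 2 steps past XAAX: XAAX → XAAN → (answer).

XAAA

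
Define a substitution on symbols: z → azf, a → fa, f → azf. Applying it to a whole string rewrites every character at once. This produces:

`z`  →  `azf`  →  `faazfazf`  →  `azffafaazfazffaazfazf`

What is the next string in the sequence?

faazfazfazffaazffafaazfazffaazfazfazffafaazfazffaazfazf

Replace each of the 21 characters of azffafaazfazffaazfazf in place — fa azf azf azf fa azf fa fa azf azf fa azf azf azf fa fa azf azf fa azf azf — and concatenate.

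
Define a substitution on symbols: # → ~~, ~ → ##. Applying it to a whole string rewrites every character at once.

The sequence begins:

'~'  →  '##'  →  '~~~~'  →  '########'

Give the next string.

Expanding ########: #→~~, #→~~, #→~~, #→~~, #→~~, #→~~, #→~~, #→~~. Concatenated: ~~ ~~ ~~ ~~ ~~ ~~ ~~ ~~.

~~~~~~~~~~~~~~~~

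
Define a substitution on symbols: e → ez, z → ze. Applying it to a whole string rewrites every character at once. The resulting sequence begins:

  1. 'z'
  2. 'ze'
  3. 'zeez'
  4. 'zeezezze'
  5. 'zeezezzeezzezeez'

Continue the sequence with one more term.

zeezezzeezzezeezezzezeezzeezezze

φ(zeezezzeezzezeez) expands symbol-by-symbol to ze ez ez ze ez ze ze ez ez ze ze ez ze ez ez ze; joining the 16 pieces gives the next term.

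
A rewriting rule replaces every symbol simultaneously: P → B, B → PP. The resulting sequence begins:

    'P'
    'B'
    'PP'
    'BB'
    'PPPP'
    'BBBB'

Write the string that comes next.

Expanding BBBB: B→PP, B→PP, B→PP, B→PP. Concatenated: PP PP PP PP.

PPPPPPPP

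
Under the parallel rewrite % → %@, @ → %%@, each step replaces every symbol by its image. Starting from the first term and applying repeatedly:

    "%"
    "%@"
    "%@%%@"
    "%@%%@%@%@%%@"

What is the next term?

Expanding %@%%@%@%@%%@: %→%@, @→%%@, %→%@, %→%@, @→%%@, %→%@, @→%%@, %→%@, @→%%@, %→%@, %→%@, @→%%@. Concatenated: %@ %%@ %@ %@ %%@ %@ %%@ %@ %%@ %@ %@ %%@.

%@%%@%@%@%%@%@%%@%@%%@%@%@%%@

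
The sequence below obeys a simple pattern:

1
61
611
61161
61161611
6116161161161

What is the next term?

611616116116161161611

Each term (from the third on) is the previous term followed by the one before it: term 3 = 61·1 = 611.
Continuing: 6116161161161 · 61161611 gives term 7.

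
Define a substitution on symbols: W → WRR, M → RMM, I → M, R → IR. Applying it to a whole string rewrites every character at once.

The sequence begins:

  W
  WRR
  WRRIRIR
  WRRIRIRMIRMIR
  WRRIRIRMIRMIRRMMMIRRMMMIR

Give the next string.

WRRIRIRMIRMIRRMMMIRRMMMIRIRRMMRMMRMMMIRIRRMMRMMRMMMIR

φ(WRRIRIRMIRMIRRMMMIRRMMMIR) expands symbol-by-symbol to WRR IR IR M IR M IR RMM M IR RMM M IR IR RMM RMM RMM M IR IR RMM RMM RMM M IR; joining the 25 pieces gives the next term.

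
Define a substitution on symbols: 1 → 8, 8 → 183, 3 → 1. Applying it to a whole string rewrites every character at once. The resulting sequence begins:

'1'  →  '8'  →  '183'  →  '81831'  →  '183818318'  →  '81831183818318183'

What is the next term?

Rewriting the 17 symbols of 81831183818318183 one by one yields 183 8 183 1 8 8 183 1 183 8 183 1 8 183 8 183 1; concatenated:

1838183188183118381831818381831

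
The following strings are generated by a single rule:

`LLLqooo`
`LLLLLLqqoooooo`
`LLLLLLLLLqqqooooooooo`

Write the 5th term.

LLLLLLLLLLLLLLLqqqqqooooooooooooooo

The n-th term is 3n L's then n q's then 3n o's (n = 1, 2, …).
Setting n = 5 gives 15, 5, 15 characters in each block.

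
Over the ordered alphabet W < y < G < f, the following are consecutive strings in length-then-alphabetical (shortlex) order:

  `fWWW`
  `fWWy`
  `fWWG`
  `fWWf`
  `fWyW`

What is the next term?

fWyy

Find the rightmost character of fWyW below f, bump it to the next letter, and reset everything to its right to W.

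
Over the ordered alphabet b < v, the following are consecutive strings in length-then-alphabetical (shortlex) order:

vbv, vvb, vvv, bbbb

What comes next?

The successor of bbbb increments the rightmost position that isn't already v and resets every position after it to b.

bbbv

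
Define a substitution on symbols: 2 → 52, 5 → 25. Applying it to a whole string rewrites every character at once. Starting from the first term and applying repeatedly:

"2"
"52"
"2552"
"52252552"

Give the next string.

2552522552252552

Expanding 52252552: 5→25, 2→52, 2→52, 5→25, 2→52, 5→25, 5→25, 2→52. Concatenated: 25 52 52 25 52 25 25 52.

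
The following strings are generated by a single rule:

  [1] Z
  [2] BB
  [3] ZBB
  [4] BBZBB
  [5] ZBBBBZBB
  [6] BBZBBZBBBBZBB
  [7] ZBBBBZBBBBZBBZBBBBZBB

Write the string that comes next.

BBZBBZBBBBZBBZBBBBZBBBBZBBZBBBBZBB

Each term (from the third on) is the two preceding terms concatenated in order: term 3 = Z·BB = ZBB.
Continuing: BBZBBZBBBBZBB · ZBBBBZBBBBZBBZBBBBZBB gives term 8.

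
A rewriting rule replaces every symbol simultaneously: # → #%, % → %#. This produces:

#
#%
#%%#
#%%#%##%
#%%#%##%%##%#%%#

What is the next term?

Applying the rule to each of the 16 symbols of #%%#%##%%##%#%%# gives the pieces #% %# %# #% %# #% #% %# %# #% #% %# #% %# %# #%, which concatenate to the answer.

#%%#%##%%##%#%%#%##%#%%##%%#%##%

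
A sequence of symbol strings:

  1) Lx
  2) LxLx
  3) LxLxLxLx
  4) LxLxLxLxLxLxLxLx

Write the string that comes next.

LxLxLxLxLxLxLxLxLxLxLxLxLxLxLxLx

Each string is two copies of the previous one concatenated.
One more doubling of LxLxLxLxLxLxLxLx gives the answer.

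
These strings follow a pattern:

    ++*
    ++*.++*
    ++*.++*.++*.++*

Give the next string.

++*.++*.++*.++*.++*.++*.++*.++*

Each string is two copies of the previous one joined by '.'.
One more doubling of ++*.++*.++*.++* gives the answer.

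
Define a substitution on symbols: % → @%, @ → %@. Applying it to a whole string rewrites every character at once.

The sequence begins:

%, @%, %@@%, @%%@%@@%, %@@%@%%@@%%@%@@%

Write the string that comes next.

Rewriting the 16 symbols of %@@%@%%@@%%@%@@% one by one yields @% %@ %@ @% %@ @% @% %@ %@ @% @% %@ @% %@ %@ @%; concatenated:

@%%@%@@%%@@%@%%@%@@%@%%@@%%@%@@%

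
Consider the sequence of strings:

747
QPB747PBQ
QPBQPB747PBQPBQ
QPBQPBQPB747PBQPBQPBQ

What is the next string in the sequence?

Each term wraps the previous one in QPB on the left and PBQ on the right.
Applying this once more to QPBQPBQPB747PBQPBQPBQ:

QPBQPBQPBQPB747PBQPBQPBQPBQ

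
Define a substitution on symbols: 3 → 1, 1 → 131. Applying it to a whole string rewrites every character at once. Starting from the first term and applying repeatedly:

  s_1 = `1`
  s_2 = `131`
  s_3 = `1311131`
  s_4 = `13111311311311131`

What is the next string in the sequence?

φ(13111311311311131) expands symbol-by-symbol to 131 1 131 131 131 1 131 131 1 131 131 1 131 131 131 1 131; joining the 17 pieces gives the next term.

13111311311311131131113113111311311311131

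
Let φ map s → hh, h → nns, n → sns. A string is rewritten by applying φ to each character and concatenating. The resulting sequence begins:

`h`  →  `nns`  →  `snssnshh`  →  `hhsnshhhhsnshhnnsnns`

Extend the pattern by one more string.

Rewriting the 20 symbols of hhsnshhhhsnshhnnsnns one by one yields nns nns hh sns hh nns nns nns nns hh sns hh nns nns sns sns hh sns sns hh; concatenated:

nnsnnshhsnshhnnsnnsnnsnnshhsnshhnnsnnssnssnshhsnssnshh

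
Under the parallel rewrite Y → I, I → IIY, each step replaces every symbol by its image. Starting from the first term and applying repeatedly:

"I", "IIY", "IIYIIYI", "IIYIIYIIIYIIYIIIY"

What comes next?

Rewriting the 17 symbols of IIYIIYIIIYIIYIIIY one by one yields IIY IIY I IIY IIY I IIY IIY IIY I IIY IIY I IIY IIY IIY I; concatenated:

IIYIIYIIIYIIYIIIYIIYIIYIIIYIIYIIIYIIYIIYI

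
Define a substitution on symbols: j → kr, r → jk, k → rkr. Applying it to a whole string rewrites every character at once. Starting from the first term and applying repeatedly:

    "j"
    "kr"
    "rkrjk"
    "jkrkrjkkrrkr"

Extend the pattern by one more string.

krrkrjkrkrjkkrrkrrkrjkjkrkrjk

Rewriting each symbol of jkrkrjkkrrkr: j→kr, k→rkr, r→jk, k→rkr, r→jk, j→kr, k→rkr, k→rkr, r→jk, r→jk, k→rkr, r→jk, which concatenates to kr rkr jk rkr jk kr rkr rkr jk jk rkr jk.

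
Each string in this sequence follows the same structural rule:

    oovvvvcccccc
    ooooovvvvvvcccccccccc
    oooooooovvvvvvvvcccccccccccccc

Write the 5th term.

oooooooooooooovvvvvvvvvvvvcccccccccccccccccccccc

Reading off run lengths: o runs 2, 5, 8; v runs 4, 6, 8; c runs 6, 10, 14 — each is linear in n (n = 1, 2, …).
For term 5, n = 5, so the run lengths are 14, 12, 22.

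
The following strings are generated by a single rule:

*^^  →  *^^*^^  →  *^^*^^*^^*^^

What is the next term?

Every step duplicates the string.
One more doubling of *^^*^^*^^*^^ gives the answer.

*^^*^^*^^*^^*^^*^^*^^*^^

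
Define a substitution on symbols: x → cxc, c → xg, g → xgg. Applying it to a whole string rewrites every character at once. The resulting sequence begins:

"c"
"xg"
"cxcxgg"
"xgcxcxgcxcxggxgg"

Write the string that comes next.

cxcxggxgcxcxgcxcxggxgcxcxgcxcxggxggcxcxggxgg

Replace each of the 16 characters of xgcxcxgcxcxggxgg in place — cxc xgg xg cxc xg cxc xgg xg cxc xg cxc xgg xgg cxc xgg xgg — and concatenate.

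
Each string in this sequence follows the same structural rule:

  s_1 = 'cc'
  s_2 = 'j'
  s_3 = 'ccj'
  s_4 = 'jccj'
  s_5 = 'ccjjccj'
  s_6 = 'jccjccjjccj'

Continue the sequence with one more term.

Each term (from the third on) is the two preceding terms concatenated in order: term 3 = cc·j = ccj.
Continuing: ccjjccj · jccjccjjccj gives term 7.

ccjjccjjccjccjjccj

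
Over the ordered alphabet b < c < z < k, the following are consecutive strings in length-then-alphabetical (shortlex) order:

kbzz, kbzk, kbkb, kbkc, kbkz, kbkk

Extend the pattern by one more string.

The successor of kbkk increments the rightmost position that isn't already k and resets every position after it to b.

kcbb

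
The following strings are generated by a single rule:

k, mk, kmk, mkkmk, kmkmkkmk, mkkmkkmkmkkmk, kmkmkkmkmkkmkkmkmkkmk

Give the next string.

mkkmkkmkmkkmkkmkmkkmkmkkmkkmkmkkmk

This is a Fibonacci-style word recurrence s(k) = s(k−2)·s(k−1): e.g. k·mk = kmk.
Continuing: mkkmkkmkmkkmk · kmkmkkmkmkkmkkmkmkkmk gives term 8.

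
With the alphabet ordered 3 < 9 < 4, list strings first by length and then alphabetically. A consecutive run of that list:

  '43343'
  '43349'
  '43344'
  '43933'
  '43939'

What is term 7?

Stepping forward 2 times from 43939: 43939 → 43934, then the target.

43993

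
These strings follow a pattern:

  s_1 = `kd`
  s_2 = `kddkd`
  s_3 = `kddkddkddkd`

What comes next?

Each string is two copies of the previous one joined by 'd'.
Doubling kddkddkddkd with 'd' between the halves:

kddkddkddkddkddkddkddkd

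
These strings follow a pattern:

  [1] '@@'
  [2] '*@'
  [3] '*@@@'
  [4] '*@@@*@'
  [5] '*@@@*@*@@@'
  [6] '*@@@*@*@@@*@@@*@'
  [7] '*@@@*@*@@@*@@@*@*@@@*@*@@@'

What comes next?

From term 3 onward, concatenate the last term with the second-to-last: *@·@@ = *@@@, *@@@·*@ = *@@@*@, …
The next term joins *@@@*@*@@@*@@@*@*@@@*@*@@@ and *@@@*@*@@@*@@@*@.

*@@@*@*@@@*@@@*@*@@@*@*@@@*@@@*@*@@@*@@@*@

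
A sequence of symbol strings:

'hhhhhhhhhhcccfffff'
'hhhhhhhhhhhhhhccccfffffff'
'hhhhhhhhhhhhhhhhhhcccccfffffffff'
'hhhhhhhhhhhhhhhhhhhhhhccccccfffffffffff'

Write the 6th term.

hhhhhhhhhhhhhhhhhhhhhhhhhhhhhhccccccccfffffffffffffff

The n-th term is 4n-2 h's then n c's then 2n-1 f's, where the shown terms are n = 3, 4, 5, 6.
For term 6, n = 8, so the run lengths are 30, 8, 15.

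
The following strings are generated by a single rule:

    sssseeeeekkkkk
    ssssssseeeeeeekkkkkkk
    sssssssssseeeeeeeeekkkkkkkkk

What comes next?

ssssssssssssseeeeeeeeeeekkkkkkkkkkk

Each string has the form s^{3n-2} e^{2n+1} k^{2n+1}, where the shown terms are n = 2, 3, 4.
At n = 5 the blocks have lengths 13, 11, 11.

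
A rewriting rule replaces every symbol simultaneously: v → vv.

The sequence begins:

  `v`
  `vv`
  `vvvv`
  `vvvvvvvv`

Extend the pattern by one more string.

vvvvvvvvvvvvvvvv

Apply φ to vvvvvvvv symbol by symbol: v→vv, v→vv, v→vv, v→vv, v→vv, v→vv, v→vv, v→vv; joined: vv vv vv vv vv vv vv vv.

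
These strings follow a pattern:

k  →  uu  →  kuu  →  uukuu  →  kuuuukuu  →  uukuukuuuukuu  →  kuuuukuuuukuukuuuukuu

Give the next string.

From term 3 onward, concatenate the second-to-last term with the last: k·uu = kuu, uu·kuu = uukuu, …
Continuing: uukuukuuuukuu · kuuuukuuuukuukuuuukuu gives term 8.

uukuukuuuukuukuuuukuuuukuukuuuukuu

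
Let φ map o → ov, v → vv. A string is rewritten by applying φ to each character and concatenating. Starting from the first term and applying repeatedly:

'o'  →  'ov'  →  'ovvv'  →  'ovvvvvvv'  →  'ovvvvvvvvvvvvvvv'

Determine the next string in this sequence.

ovvvvvvvvvvvvvvvvvvvvvvvvvvvvvvv

φ(ovvvvvvvvvvvvvvv) expands symbol-by-symbol to ov vv vv vv vv vv vv vv vv vv vv vv vv vv vv vv; joining the 16 pieces gives the next term.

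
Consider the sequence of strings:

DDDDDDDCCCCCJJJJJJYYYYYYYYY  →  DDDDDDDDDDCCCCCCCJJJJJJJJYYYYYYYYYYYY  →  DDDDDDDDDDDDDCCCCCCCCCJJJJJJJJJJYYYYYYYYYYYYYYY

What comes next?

DDDDDDDDDDDDDDDDCCCCCCCCCCCJJJJJJJJJJJJYYYYYYYYYYYYYYYYYY

Each string has the form D^{3n+1} C^{2n+1} J^{2n+2} Y^{3n+3}, where the shown terms are n = 2, 3, 4.
Setting n = 5 gives 16, 11, 12, 18 characters in each block.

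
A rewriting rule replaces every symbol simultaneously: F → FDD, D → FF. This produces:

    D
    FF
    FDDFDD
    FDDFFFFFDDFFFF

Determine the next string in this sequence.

Replace each of the 14 characters of FDDFFFFFDDFFFF in place — FDD FF FF FDD FDD FDD FDD FDD FF FF FDD FDD FDD FDD — and concatenate.

FDDFFFFFDDFDDFDDFDDFDDFFFFFDDFDDFDDFDD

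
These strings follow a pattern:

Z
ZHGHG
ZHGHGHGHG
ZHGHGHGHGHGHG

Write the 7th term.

Every step adds HGHG to the end: s(k+1) = s(k)·HGHG.
From ZHGHGHGHGHGHG, 3 further steps: ZHGHGHGHGHGHG → ZHGHGHGHGHGHGHGHG → ZHGHGHGHGHGHGHGHGHGHG → (answer).

ZHGHGHGHGHGHGHGHGHGHGHGHG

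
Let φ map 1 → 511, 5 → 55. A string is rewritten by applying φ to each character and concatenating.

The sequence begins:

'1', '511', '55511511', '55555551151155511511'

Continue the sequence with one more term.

555555555555555115115551151155555551151155511511

Applying the rule to each of the 20 symbols of 55555551151155511511 gives the pieces 55 55 55 55 55 55 55 511 511 55 511 511 55 55 55 511 511 55 511 511, which concatenate to the answer.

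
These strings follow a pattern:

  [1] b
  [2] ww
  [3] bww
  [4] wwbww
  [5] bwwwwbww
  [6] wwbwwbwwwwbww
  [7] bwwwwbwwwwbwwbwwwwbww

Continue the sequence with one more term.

Each term (from the third on) is the two preceding terms concatenated in order: term 3 = b·ww = bww.
Continuing: wwbwwbwwwwbww · bwwwwbwwwwbwwbwwwwbww gives term 8.

wwbwwbwwwwbwwbwwwwbwwwwbwwbwwwwbww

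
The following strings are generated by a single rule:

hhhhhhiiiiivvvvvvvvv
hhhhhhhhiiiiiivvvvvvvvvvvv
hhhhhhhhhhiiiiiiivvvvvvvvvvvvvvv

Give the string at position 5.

hhhhhhhhhhhhhhiiiiiiiiivvvvvvvvvvvvvvvvvvvvv

Each string has the form h^{2n} i^{n+2} v^{3n}, where the shown terms are n = 3, 4, 5.
At n = 7 the blocks have lengths 14, 9, 21.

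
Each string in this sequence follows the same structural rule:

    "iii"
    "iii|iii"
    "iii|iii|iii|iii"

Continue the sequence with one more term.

iii|iii|iii|iii|iii|iii|iii|iii

Each string is two copies of the previous one joined by '|'.
One more doubling of iii|iii|iii|iii gives the answer.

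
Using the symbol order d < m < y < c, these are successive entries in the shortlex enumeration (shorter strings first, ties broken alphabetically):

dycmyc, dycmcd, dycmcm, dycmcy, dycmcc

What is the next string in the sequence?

dycydd

Treat dycmcc as a base-4 numeral over the given alphabet and add one, carrying through any trailing c's.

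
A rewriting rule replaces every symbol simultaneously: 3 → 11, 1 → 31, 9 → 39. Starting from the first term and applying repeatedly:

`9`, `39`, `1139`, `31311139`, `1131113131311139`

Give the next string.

Replace each of the 16 characters of 1131113131311139 in place — 31 31 11 31 31 31 11 31 11 31 11 31 31 31 11 39 — and concatenate.

31311131313111311131113131311139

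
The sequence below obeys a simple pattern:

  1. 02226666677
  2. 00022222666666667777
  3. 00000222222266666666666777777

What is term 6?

00000000000222222222222266666666666666666666777777777777

Reading off run lengths: 0 runs 1, 3, 5; 2 runs 3, 5, 7; 6 runs 5, 8, 11; 7 runs 2, 4, 6 — each is linear in n (n = 1, 2, …).
At n = 6 the blocks have lengths 11, 13, 20, 12.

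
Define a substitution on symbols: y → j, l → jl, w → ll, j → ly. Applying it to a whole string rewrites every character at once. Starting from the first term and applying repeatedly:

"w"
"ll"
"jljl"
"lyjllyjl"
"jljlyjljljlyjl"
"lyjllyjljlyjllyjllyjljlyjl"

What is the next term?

Applying the rule to each of the 26 symbols of lyjllyjljlyjllyjllyjljlyjl gives the pieces jl j ly jl jl j ly jl ly jl j ly jl jl j ly jl jl j ly jl ly jl j ly jl, which concatenate to the answer.

jljlyjljljlyjllyjljlyjljljlyjljljlyjllyjljlyjl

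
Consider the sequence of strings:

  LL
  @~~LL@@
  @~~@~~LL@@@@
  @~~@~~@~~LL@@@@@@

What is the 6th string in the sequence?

@~~@~~@~~@~~@~~LL@@@@@@@@@@

Every step adds @~~ to the front and @@ to the end of the previous string.
From @~~@~~@~~LL@@@@@@, 2 further steps: @~~@~~@~~LL@@@@@@ → @~~@~~@~~@~~LL@@@@@@@@ → (answer).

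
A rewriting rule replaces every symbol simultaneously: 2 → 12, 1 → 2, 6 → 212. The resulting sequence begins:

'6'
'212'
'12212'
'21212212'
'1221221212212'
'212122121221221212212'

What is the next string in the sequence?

1221221212212212122121221221212212

Replace each of the 21 characters of 212122121221221212212 in place — 12 2 12 2 12 12 2 12 2 12 12 2 12 12 2 12 2 12 12 2 12 — and concatenate.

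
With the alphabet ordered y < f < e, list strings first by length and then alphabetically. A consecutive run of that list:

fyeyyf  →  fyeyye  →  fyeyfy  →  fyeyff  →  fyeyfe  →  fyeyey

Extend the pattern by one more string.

fyeyef

Find the rightmost character of fyeyey below e, bump it to the next letter, and reset everything to its right to y.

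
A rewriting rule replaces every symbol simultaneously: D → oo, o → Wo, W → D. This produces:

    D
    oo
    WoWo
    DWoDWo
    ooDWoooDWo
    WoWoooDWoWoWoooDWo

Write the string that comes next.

Replace each of the 18 characters of WoWoooDWoWoWoooDWo in place — D Wo D Wo Wo Wo oo D Wo D Wo D Wo Wo Wo oo D Wo — and concatenate.

DWoDWoWoWoooDWoDWoDWoWoWoooDWo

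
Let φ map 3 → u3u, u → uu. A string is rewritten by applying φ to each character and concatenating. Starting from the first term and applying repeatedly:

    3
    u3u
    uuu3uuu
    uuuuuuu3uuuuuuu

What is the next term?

uuuuuuuuuuuuuuu3uuuuuuuuuuuuuuu

Applying the rule to each of the 15 symbols of uuuuuuu3uuuuuuu gives the pieces uu uu uu uu uu uu uu u3u uu uu uu uu uu uu uu, which concatenate to the answer.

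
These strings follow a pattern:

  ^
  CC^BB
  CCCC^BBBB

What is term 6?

CCCCCCCCCC^BBBBBBBBBB

Each term wraps the previous one in CC on the left and BB on the right.
From CCCC^BBBB, 3 further steps: CCCC^BBBB → CCCCCC^BBBBBB → CCCCCCCC^BBBBBBBB → (answer).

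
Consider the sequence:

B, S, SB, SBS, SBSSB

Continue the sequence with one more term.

Each term (from the third on) is the previous term followed by the one before it: term 3 = S·B = SB.
So term 6 is SBSSB·SBS.

SBSSBSBS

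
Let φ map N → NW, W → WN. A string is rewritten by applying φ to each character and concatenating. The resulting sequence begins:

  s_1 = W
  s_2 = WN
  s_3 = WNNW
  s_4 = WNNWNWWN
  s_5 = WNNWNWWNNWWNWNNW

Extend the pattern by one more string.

WNNWNWWNNWWNWNNWNWWNWNNWWNNWNWWN

φ(WNNWNWWNNWWNWNNW) expands symbol-by-symbol to WN NW NW WN NW WN WN NW NW WN WN NW WN NW NW WN; joining the 16 pieces gives the next term.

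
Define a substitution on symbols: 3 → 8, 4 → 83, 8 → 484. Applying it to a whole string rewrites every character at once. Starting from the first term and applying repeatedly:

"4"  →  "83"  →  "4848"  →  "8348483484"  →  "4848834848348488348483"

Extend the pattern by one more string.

Applying the rule to each of the 22 symbols of 4848834848348488348483 gives the pieces 83 484 83 484 484 8 83 484 83 484 8 83 484 83 484 484 8 83 484 83 484 8, which concatenate to the answer.

83484834844848834848348488348483484484883484834848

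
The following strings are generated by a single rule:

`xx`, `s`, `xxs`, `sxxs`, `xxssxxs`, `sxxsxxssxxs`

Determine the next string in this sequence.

xxssxxssxxsxxssxxs

From term 3 onward, concatenate the second-to-last term with the last: xx·s = xxs, s·xxs = sxxs, …
The next term joins xxssxxs and sxxsxxssxxs.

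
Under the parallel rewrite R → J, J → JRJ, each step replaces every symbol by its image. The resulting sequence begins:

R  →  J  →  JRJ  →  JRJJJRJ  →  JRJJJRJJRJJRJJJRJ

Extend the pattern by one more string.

JRJJJRJJRJJRJJJRJJRJJJRJJRJJJRJJRJJRJJJRJ

Replace each of the 17 characters of JRJJJRJJRJJRJJJRJ in place — JRJ J JRJ JRJ JRJ J JRJ JRJ J JRJ JRJ J JRJ JRJ JRJ J JRJ — and concatenate.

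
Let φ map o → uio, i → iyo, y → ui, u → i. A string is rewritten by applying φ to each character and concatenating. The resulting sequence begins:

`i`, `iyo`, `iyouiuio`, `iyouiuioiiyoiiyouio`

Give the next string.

Rewriting the 19 symbols of iyouiuioiiyoiiyouio one by one yields iyo ui uio i iyo i iyo uio iyo iyo ui uio iyo iyo ui uio i iyo uio; concatenated:

iyouiuioiiyoiiyouioiyoiyouiuioiyoiyouiuioiiyouio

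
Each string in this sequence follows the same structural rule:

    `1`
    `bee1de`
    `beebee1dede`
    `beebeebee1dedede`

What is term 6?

s(k+1) = bee·s(k)·de, so each term gains bee as a prefix and de as a suffix.
From beebeebee1dedede, 2 further steps: beebeebee1dedede → beebeebeebee1dededede → (answer).

beebeebeebeebee1dedededede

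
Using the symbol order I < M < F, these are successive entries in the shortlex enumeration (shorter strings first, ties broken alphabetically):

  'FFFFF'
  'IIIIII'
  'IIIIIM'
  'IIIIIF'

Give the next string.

Find the rightmost character of IIIIIF below F, bump it to the next letter, and reset everything to its right to I.

IIIIMI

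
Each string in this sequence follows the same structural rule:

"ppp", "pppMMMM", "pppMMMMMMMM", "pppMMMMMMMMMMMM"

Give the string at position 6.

Each term is the previous one with MMMM appended.
From pppMMMMMMMMMMMM, 2 further steps: pppMMMMMMMMMMMM → pppMMMMMMMMMMMMMMMM → (answer).

pppMMMMMMMMMMMMMMMMMMMM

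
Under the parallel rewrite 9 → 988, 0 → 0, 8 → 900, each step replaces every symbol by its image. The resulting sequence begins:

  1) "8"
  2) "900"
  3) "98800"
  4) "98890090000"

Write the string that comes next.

Expanding 98890090000: 9→988, 8→900, 8→900, 9→988, 0→0, 0→0, 9→988, 0→0, 0→0, 0→0, 0→0. Concatenated: 988 900 900 988 0 0 988 0 0 0 0.

988900900988009880000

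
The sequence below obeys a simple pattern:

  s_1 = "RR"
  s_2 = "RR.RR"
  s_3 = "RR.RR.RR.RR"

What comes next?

Each string is two copies of the previous one joined by '.'.
Doubling RR.RR.RR.RR with '.' between the halves:

RR.RR.RR.RR.RR.RR.RR.RR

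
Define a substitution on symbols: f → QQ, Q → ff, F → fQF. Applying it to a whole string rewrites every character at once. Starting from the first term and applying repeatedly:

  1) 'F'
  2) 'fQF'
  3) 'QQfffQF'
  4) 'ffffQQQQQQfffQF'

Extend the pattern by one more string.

QQQQQQQQffffffffffffQQQQQQfffQF

φ(ffffQQQQQQfffQF) expands symbol-by-symbol to QQ QQ QQ QQ ff ff ff ff ff ff QQ QQ QQ ff fQF; joining the 15 pieces gives the next term.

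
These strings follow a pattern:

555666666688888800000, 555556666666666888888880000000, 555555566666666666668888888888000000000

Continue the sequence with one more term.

The n-th term is 2n-1 5's then 3n+1 6's then 2n+2 8's then 2n+1 0's, where the shown terms are n = 2, 3, 4.
For the next term, n = 5, so the run lengths are 9, 16, 12, 11.

555555555666666666666666688888888888800000000000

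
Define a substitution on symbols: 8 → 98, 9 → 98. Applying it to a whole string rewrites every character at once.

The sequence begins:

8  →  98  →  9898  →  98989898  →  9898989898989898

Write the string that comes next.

Rewriting the 16 symbols of 9898989898989898 one by one yields 98 98 98 98 98 98 98 98 98 98 98 98 98 98 98 98; concatenated:

98989898989898989898989898989898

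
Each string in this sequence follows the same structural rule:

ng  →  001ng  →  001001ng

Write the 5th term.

Each term is the previous one with 001 prepended.
From 001001ng, 2 further steps: 001001ng → 001001001ng → (answer).

001001001001ng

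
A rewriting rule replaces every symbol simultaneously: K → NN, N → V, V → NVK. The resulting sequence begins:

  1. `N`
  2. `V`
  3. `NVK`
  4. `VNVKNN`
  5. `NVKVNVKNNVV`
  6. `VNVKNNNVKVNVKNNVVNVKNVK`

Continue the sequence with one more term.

NVKVNVKNNVVVNVKNNNVKVNVKNNVVNVKNVKVNVKNNVNVKNN

φ(VNVKNNNVKVNVKNNVVNVKNVK) expands symbol-by-symbol to NVK V NVK NN V V V NVK NN NVK V NVK NN V V NVK NVK V NVK NN V NVK NN; joining the 23 pieces gives the next term.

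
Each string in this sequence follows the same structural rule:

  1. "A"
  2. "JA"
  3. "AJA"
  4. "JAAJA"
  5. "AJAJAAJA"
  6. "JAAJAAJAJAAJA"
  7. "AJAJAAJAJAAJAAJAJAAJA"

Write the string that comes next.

JAAJAAJAJAAJAAJAJAAJAJAAJAAJAJAAJA

From term 3 onward, concatenate the second-to-last term with the last: A·JA = AJA, JA·AJA = JAAJA, …
Continuing: JAAJAAJAJAAJA · AJAJAAJAJAAJAAJAJAAJA gives term 8.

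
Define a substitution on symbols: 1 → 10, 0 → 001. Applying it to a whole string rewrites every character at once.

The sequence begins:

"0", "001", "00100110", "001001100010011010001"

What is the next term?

0010011000100110100010010011000100110100011000100100110

Applying the rule to each of the 21 symbols of 001001100010011010001 gives the pieces 001 001 10 001 001 10 10 001 001 001 10 001 001 10 10 001 10 001 001 001 10, which concatenate to the answer.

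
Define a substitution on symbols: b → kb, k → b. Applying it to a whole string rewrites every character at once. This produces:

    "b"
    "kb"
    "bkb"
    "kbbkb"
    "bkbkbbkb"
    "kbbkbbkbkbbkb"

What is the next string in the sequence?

Rewriting the 13 symbols of kbbkbbkbkbbkb one by one yields b kb kb b kb kb b kb b kb kb b kb; concatenated:

bkbkbbkbkbbkbbkbkbbkb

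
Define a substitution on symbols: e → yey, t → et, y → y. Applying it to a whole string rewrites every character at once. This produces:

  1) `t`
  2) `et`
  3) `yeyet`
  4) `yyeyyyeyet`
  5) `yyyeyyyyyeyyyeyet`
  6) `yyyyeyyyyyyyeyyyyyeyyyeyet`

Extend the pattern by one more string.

yyyyyeyyyyyyyyyeyyyyyyyeyyyyyeyyyeyet

φ(yyyyeyyyyyyyeyyyyyeyyyeyet) expands symbol-by-symbol to y y y y yey y y y y y y y yey y y y y y yey y y y yey y yey et; joining the 26 pieces gives the next term.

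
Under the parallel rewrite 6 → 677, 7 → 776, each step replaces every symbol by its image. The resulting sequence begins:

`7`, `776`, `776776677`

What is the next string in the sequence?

Expanding 776776677: 7→776, 7→776, 6→677, 7→776, 7→776, 6→677, 6→677, 7→776, 7→776. Concatenated: 776 776 677 776 776 677 677 776 776.

776776677776776677677776776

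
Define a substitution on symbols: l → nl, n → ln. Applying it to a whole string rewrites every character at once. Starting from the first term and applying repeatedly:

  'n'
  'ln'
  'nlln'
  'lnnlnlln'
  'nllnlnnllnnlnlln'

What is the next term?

Replace each of the 16 characters of nllnlnnllnnlnlln in place — ln nl nl ln nl ln ln nl nl ln ln nl ln nl nl ln — and concatenate.

lnnlnllnnllnlnnlnllnlnnllnnlnlln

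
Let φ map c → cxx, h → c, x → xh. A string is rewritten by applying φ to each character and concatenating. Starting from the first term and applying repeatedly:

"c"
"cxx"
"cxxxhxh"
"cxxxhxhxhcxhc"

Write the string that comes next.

Replace each of the 13 characters of cxxxhxhxhcxhc in place — cxx xh xh xh c xh c xh c cxx xh c cxx — and concatenate.

cxxxhxhxhcxhcxhccxxxhccxx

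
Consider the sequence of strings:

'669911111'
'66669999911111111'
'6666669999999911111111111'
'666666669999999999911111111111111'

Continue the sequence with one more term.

Each string has the form 6^{2n} 9^{3n-1} 1^{3n+2} (n = 1, 2, …).
For the next term, n = 5, so the run lengths are 10, 14, 17.

66666666669999999999999911111111111111111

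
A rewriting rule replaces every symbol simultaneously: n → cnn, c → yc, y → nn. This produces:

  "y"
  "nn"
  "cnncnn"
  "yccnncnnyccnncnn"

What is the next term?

φ(yccnncnnyccnncnn) expands symbol-by-symbol to nn yc yc cnn cnn yc cnn cnn nn yc yc cnn cnn yc cnn cnn; joining the 16 pieces gives the next term.

nnycyccnncnnyccnncnnnnycyccnncnnyccnncnn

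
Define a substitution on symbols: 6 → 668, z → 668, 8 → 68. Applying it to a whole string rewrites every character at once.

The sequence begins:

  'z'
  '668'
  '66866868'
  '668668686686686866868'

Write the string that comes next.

6686686866866868668686686686866866868668686686686866868

Applying the rule to each of the 21 symbols of 668668686686686866868 gives the pieces 668 668 68 668 668 68 668 68 668 668 68 668 668 68 668 68 668 668 68 668 68, which concatenate to the answer.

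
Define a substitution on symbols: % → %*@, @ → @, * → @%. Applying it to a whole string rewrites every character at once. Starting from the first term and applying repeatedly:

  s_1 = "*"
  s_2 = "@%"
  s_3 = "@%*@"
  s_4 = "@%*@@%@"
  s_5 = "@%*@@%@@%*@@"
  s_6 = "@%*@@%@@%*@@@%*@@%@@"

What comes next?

@%*@@%@@%*@@@%*@@%@@@%*@@%@@%*@@@

φ(@%*@@%@@%*@@@%*@@%@@) expands symbol-by-symbol to @ %*@ @% @ @ %*@ @ @ %*@ @% @ @ @ %*@ @% @ @ %*@ @ @; joining the 20 pieces gives the next term.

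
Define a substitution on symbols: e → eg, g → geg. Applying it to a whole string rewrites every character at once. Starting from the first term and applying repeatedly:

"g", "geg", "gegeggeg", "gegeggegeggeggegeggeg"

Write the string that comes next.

Rewriting the 21 symbols of gegeggegeggeggegeggeg one by one yields geg eg geg eg geg geg eg geg eg geg geg eg geg geg eg geg eg geg geg eg geg; concatenated:

gegeggegeggeggegeggegeggeggegeggeggegeggegeggeggegeggeg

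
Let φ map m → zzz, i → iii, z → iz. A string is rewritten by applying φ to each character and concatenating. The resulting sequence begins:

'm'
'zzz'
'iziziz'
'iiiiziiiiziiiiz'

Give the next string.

iiiiiiiiiiiiiziiiiiiiiiiiiiziiiiiiiiiiiiiz

Applying the rule to each of the 15 symbols of iiiiziiiiziiiiz gives the pieces iii iii iii iii iz iii iii iii iii iz iii iii iii iii iz, which concatenate to the answer.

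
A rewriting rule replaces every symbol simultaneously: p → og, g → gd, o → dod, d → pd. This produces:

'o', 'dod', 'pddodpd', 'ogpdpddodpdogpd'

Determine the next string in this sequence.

dodgdogpdogpdpddodpdogpddodgdogpd

Applying the rule to each of the 15 symbols of ogpdpddodpdogpd gives the pieces dod gd og pd og pd pd dod pd og pd dod gd og pd, which concatenate to the answer.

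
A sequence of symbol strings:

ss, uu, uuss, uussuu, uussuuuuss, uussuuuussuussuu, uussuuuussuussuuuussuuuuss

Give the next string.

From term 3 onward, concatenate the last term with the second-to-last: uu·ss = uuss, uuss·uu = uussuu, …
So term 8 is uussuuuussuussuuuussuuuuss·uussuuuussuussuu.

uussuuuussuussuuuussuuuussuussuuuussuussuu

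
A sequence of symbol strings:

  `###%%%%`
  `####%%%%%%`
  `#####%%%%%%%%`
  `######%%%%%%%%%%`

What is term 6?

Term n consists of n+1 #'s, followed by 2n %'s, where the shown terms are n = 2, 3, 4, 5.
For term 6, n = 7, so the run lengths are 8, 14.

########%%%%%%%%%%%%%%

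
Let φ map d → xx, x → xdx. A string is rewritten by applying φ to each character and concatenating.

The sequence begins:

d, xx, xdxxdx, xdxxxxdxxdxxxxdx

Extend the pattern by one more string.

Replace each of the 16 characters of xdxxxxdxxdxxxxdx in place — xdx xx xdx xdx xdx xdx xx xdx xdx xx xdx xdx xdx xdx xx xdx — and concatenate.

xdxxxxdxxdxxdxxdxxxxdxxdxxxxdxxdxxdxxdxxxxdx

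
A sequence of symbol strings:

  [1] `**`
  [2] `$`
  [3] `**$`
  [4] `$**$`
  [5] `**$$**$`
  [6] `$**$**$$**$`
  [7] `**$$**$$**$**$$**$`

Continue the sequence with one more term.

$**$**$$**$**$$**$$**$**$$**$

From term 3 onward, concatenate the second-to-last term with the last: **·$ = **$, $·**$ = $**$, …
The next term joins $**$**$$**$ and **$$**$$**$**$$**$.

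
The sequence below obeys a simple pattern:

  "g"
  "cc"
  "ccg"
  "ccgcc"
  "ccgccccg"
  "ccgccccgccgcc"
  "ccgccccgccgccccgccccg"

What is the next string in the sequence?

Each term (from the third on) is the previous term followed by the one before it: term 3 = cc·g = ccg.
Continuing: ccgccccgccgccccgccccg · ccgccccgccgcc gives term 8.

ccgccccgccgccccgccccgccgccccgccgcc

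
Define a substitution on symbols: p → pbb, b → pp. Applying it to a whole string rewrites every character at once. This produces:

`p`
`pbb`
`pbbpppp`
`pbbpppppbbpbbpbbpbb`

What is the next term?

pbbpppppbbpbbpbbpbbpbbpppppbbpppppbbpppppbbpppp

φ(pbbpppppbbpbbpbbpbb) expands symbol-by-symbol to pbb pp pp pbb pbb pbb pbb pbb pp pp pbb pp pp pbb pp pp pbb pp pp; joining the 19 pieces gives the next term.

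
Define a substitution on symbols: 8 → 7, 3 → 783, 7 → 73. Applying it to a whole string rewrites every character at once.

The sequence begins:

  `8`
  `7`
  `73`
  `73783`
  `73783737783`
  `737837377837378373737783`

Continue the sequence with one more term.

φ(737837377837378373737783) expands symbol-by-symbol to 73 783 73 7 783 73 783 73 73 7 783 73 783 73 7 783 73 783 73 783 73 73 7 783; joining the 24 pieces gives the next term.

73783737783737837373778373783737783737837378373737783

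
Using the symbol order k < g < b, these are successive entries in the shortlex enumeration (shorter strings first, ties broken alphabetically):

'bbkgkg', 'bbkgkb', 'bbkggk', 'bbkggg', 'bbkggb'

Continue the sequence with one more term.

The successor of bbkggb increments the rightmost position that isn't already b and resets every position after it to k.

bbkgbk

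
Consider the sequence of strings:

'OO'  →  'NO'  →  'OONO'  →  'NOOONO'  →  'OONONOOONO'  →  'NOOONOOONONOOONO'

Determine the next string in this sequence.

OONONOOONONOOONOOONONOOONO

This is a Fibonacci-style word recurrence s(k) = s(k−2)·s(k−1): e.g. OO·NO = OONO.
So term 7 is OONONOOONO·NOOONOOONONOOONO.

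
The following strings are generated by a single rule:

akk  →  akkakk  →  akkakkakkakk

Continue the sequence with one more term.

Every step duplicates the string.
So the next term is two copies of akkakkakkakk.

akkakkakkakkakkakkakkakk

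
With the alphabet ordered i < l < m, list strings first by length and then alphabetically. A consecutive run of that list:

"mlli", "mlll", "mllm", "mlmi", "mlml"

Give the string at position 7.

Continuing the enumeration 2 steps past mlml: mlml → mlmm → (answer).

mmii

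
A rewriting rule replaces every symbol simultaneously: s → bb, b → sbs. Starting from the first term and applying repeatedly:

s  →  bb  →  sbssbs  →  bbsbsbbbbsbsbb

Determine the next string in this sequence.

sbssbsbbsbsbbsbssbssbssbsbbsbsbbsbssbs

Replace each of the 14 characters of bbsbsbbbbsbsbb in place — sbs sbs bb sbs bb sbs sbs sbs sbs bb sbs bb sbs sbs — and concatenate.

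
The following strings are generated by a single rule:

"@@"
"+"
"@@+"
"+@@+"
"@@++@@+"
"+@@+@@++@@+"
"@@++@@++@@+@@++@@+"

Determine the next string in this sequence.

+@@+@@++@@+@@++@@++@@+@@++@@+

This is a Fibonacci-style word recurrence s(k) = s(k−2)·s(k−1): e.g. @@·+ = @@+.
The next term joins +@@+@@++@@+ and @@++@@++@@+@@++@@+.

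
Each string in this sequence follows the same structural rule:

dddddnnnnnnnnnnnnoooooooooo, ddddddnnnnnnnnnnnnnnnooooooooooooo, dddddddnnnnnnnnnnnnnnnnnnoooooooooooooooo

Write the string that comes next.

ddddddddnnnnnnnnnnnnnnnnnnnnnooooooooooooooooooo

The n-th term is n+2 d's then 3n+3 n's then 3n+1 o's, where the shown terms are n = 3, 4, 5.
Setting n = 6 gives 8, 21, 19 characters in each block.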